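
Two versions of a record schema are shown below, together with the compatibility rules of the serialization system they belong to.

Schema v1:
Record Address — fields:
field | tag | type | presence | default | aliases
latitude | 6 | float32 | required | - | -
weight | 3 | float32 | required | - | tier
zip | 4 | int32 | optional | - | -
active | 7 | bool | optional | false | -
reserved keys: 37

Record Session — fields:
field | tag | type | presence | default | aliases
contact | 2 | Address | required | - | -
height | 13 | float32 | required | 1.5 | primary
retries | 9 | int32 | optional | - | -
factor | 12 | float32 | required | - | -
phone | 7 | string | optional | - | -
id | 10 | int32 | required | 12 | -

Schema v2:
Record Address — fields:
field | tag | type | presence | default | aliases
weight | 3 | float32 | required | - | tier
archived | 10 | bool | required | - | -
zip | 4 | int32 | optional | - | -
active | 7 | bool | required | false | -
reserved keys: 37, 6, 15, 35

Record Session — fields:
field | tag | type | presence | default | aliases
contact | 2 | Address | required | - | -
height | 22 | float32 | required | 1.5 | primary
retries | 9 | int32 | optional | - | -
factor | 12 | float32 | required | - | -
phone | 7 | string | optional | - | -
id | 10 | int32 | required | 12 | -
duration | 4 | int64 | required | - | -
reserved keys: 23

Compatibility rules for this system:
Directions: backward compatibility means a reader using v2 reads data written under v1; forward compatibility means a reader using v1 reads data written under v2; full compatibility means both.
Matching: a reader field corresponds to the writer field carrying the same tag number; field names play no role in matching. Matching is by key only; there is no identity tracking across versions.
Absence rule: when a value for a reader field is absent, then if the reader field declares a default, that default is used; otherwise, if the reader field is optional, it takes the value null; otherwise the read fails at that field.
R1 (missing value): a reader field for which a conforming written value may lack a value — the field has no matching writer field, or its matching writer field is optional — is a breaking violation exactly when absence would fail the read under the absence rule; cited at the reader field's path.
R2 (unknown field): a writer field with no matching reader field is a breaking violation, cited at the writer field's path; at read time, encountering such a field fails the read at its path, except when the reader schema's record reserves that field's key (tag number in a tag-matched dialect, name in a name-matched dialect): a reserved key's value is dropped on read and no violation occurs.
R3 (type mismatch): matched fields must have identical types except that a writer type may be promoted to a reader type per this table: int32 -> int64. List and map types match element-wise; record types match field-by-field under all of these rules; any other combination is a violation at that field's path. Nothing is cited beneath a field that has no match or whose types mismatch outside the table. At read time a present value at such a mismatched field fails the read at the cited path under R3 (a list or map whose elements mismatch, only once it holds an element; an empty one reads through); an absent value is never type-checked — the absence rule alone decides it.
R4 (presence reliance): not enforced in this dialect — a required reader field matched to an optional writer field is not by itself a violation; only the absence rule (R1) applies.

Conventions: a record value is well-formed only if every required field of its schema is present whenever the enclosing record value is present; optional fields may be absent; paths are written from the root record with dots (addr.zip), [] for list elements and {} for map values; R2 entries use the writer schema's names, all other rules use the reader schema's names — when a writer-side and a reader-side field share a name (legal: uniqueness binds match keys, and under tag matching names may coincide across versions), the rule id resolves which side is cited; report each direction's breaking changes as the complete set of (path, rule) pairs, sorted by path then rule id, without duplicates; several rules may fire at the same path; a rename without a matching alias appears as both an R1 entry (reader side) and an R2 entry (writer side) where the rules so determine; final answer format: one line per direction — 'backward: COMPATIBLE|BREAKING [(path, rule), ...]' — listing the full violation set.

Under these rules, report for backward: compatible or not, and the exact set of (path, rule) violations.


the writer's type comes first in each Session pair
backward pass over Session, reader schema v2, writer schema v1:
  contact <- contact (Address -> Address, writer required)
  height has no writer counterpart
  retries <- retries (int32 -> int32, writer optional)
  factor <- factor (float32 -> float32, writer required)
  phone <- phone (string -> string, writer optional)
  id <- id (int32 -> int32, writer required)
  duration has no writer counterpart
  height (writer side), unknown to reader
  contact.weight <- contact.weight (float32 -> float32, writer required)
  contact.archived has no writer counterpart
  contact.zip <- contact.zip (int32 -> int32, writer optional)
  contact.active <- contact.active (bool -> bool, writer optional)
  contact.latitude (writer side), unknown to reader
  violation R1 at contact.archived
  violation R1 at duration
  violation R2 at height
  => backward verdict for Session: BREAKING, 3 violation(s)
diffs on Session not affecting the asked answer:
  field active in record Address: optional changed to required -> no rule fires on it in Session's dialect; the asked verdict holds
  removed field latitude from record Address (its key 6 joins the reserved list) -> its effect on Session is confined to the forward direction, not asked

backward: BREAKING [(contact.archived, R1), (duration, R1), (height, R2)]


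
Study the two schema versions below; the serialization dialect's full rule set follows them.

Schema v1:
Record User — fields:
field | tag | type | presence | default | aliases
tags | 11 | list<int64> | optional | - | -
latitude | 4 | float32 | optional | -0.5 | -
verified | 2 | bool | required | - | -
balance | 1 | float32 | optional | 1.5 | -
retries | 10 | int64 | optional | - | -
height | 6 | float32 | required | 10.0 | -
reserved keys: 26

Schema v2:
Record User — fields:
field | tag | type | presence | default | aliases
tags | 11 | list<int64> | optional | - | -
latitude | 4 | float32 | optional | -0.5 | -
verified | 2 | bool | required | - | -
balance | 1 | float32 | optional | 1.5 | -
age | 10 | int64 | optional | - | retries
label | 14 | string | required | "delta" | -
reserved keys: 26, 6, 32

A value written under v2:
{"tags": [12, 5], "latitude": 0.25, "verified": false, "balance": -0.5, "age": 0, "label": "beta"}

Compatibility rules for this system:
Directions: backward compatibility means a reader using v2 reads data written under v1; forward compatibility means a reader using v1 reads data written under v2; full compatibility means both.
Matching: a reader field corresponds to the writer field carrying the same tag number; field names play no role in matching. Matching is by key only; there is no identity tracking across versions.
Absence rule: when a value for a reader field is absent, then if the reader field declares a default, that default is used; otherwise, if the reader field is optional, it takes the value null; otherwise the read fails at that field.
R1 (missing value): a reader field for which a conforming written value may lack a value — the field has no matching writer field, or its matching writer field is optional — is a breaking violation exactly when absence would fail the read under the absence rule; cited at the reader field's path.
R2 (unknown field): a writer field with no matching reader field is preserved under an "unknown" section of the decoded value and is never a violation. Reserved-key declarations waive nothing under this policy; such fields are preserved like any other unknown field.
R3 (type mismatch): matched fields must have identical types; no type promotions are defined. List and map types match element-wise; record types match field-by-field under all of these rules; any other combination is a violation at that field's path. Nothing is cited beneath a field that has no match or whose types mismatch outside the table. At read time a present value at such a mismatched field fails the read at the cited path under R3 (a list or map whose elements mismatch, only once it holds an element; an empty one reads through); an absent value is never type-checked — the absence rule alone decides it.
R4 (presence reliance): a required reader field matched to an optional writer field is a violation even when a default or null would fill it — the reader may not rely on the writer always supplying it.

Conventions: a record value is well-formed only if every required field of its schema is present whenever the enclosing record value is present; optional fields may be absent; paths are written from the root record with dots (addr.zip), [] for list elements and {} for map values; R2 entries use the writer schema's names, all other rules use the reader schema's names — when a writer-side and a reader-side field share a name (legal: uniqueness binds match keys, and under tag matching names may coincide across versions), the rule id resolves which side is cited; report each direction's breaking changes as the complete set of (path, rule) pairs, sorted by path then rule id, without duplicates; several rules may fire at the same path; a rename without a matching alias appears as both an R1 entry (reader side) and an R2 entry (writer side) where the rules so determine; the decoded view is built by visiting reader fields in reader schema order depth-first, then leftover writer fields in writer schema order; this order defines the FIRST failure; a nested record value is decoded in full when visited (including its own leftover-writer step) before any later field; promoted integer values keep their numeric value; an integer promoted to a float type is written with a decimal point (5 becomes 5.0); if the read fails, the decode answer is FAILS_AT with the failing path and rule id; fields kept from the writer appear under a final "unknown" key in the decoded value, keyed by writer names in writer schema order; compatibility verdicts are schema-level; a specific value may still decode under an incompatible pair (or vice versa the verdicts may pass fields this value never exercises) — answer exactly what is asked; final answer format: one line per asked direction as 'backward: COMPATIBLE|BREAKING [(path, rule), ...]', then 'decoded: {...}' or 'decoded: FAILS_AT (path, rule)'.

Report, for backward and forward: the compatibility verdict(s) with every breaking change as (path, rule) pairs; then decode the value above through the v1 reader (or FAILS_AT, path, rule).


the writer's type comes first in each User pair
checking backward for User: reader v2 against writer v1:
  tags <- tags (list<int64> -> list<int64>, writer optional)
  latitude <- latitude (float32 -> float32, writer optional)
  verified <- verified (bool -> bool, writer required)
  balance <- balance (float32 -> float32, writer optional)
  age <- retries (int64 -> int64, writer optional)
  label has no writer counterpart
  height (writer side), unknown to reader
  => backward: COMPATIBLE
checking forward for User: reader v1 against writer v2:
  tags <- tags (list<int64> -> list<int64>, writer optional)
  latitude <- latitude (float32 -> float32, writer optional)
  verified <- verified (bool -> bool, writer required)
  balance <- balance (float32 -> float32, writer optional)
  retries <- age (int64 -> int64, writer optional)
  height has no writer counterpart
  label (writer side), unknown to reader
  => forward: COMPATIBLE
decode (reader v1):
  tags := [12, 5]
  latitude := 0.25
  verified := false
  balance := -0.5
  retries := 0 (from writer age)
  height := 10.0 (absent -> default)
  writer label: kept under "unknown"
  => decoded: {"tags": [12, 5], "latitude": 0.25, "verified": false, "balance": -0.5, "retries": 0, "height": 10.0, "unknown": {"label": "beta"}}

backward: COMPATIBLE []; forward: COMPATIBLE []; decoded: {"tags": [12, 5], "latitude": 0.25, "verified": false, "balance": -0.5, "retries": 0, "height": 10.0, "unknown": {"label": "beta"}}


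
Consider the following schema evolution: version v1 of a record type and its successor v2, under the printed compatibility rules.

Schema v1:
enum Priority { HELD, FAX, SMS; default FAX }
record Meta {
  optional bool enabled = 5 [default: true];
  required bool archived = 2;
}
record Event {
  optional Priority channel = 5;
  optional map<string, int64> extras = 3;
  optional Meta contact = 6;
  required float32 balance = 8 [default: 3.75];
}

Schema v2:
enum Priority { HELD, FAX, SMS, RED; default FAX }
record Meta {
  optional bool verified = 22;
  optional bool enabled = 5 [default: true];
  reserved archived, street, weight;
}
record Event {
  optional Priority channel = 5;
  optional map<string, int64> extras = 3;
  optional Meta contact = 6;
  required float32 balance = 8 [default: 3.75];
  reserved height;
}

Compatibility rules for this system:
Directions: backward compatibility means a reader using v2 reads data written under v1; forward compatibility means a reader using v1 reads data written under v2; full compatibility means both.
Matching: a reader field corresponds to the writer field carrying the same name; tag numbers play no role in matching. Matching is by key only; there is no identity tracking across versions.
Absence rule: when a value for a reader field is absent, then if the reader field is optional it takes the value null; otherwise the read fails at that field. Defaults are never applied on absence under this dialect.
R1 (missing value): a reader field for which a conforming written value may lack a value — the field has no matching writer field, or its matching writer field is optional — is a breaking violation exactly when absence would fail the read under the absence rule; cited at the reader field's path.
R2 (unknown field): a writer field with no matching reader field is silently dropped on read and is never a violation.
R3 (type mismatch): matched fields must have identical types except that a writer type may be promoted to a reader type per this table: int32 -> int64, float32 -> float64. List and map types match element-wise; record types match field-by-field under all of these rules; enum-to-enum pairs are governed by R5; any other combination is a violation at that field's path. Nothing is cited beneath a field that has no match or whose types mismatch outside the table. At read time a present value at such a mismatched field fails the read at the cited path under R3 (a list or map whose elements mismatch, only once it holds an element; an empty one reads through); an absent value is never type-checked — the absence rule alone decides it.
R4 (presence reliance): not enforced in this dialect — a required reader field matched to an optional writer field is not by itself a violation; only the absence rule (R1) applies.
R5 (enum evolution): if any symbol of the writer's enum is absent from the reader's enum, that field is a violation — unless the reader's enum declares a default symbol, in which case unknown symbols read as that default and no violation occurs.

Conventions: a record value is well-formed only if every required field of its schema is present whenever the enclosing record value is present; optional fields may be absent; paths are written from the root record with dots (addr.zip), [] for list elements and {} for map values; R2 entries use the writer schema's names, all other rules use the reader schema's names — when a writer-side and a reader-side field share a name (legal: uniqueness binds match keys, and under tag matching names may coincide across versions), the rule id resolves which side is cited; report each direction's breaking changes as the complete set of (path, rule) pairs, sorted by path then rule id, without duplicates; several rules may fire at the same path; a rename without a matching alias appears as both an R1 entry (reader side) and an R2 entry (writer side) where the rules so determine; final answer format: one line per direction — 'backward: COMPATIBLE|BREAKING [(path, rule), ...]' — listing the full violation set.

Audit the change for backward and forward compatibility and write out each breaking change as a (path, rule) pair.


arrows below run writer -> reader for Event
backward pass over Event, reader schema v2, writer schema v1:
  channel: paired with writer channel (Priority -> Priority; writer optional)
  extras: paired with writer extras (map<string, int64> -> map<string, int64>; writer optional)
  contact: paired with writer contact (Meta -> Meta; writer optional)
  balance: paired with writer balance (float32 -> float32; writer required)
  no writer field matches reader contact.verified
  contact.enabled: paired with writer contact.enabled (bool -> bool; writer optional)
  writer contact.archived: unknown to reader
  => backward: COMPATIBLE
forward pass over Event, reader schema v1, writer schema v2:
  channel: paired with writer channel (Priority -> Priority; writer optional)
  extras: paired with writer extras (map<string, int64> -> map<string, int64>; writer optional)
  contact: paired with writer contact (Meta -> Meta; writer optional)
  balance: paired with writer balance (float32 -> float32; writer required)
  contact.enabled: paired with writer contact.enabled (bool -> bool; writer optional)
  no writer field matches reader contact.archived
  writer contact.verified: unknown to reader
  rule R1 violated at contact.archived
  => forward verdict for Event: BREAKING, 1 violation(s)

backward: COMPATIBLE []; forward: BREAKING [(contact.archived, R1)]


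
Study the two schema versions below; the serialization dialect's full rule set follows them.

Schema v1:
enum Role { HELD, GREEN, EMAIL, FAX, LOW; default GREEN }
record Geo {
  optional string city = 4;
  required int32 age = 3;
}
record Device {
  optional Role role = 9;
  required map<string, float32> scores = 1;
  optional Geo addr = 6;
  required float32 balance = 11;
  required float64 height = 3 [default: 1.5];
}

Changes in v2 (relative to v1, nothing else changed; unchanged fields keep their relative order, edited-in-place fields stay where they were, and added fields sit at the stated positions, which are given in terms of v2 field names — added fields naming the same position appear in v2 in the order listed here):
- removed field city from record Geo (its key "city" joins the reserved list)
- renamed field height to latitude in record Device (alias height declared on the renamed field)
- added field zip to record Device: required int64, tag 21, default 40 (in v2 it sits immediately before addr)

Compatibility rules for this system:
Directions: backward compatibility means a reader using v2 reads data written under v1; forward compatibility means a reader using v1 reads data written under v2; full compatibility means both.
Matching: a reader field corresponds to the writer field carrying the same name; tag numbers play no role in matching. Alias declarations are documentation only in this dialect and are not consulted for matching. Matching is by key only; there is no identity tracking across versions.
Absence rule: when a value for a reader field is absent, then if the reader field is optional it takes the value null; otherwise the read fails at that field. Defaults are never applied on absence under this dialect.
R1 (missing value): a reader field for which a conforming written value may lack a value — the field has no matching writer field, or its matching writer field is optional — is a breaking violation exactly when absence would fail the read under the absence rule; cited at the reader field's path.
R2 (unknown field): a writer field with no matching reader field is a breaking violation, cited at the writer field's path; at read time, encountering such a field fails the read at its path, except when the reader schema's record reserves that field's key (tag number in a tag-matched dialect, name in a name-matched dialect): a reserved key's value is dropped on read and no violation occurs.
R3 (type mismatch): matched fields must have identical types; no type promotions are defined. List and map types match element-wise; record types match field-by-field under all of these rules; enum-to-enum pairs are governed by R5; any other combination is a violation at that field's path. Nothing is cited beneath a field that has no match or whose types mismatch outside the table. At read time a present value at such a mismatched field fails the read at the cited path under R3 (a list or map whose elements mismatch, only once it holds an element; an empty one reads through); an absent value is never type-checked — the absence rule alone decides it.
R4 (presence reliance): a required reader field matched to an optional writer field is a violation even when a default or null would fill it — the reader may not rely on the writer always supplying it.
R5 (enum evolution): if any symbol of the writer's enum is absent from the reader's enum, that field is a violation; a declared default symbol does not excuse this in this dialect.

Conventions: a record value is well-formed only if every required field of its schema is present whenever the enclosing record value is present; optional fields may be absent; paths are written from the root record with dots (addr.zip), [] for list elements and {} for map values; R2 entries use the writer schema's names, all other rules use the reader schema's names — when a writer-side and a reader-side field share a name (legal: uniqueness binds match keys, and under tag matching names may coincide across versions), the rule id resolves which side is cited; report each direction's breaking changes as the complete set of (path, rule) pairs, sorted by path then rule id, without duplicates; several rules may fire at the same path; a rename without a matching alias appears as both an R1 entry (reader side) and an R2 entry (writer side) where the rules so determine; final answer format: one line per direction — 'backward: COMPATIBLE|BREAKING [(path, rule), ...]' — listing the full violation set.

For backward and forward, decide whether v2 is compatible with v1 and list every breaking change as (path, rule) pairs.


each type pair in Device: writer, then reader
backward on Device — v2 reading data written by v1:
  role: paired with writer role (Role -> Role; writer optional)
  scores: paired with writer scores (map<string, float32> -> map<string, float32>; writer required)
  zip: no writer match
  addr: paired with writer addr (Geo -> Geo; writer optional)
  balance: paired with writer balance (float32 -> float32; writer required)
  latitude: no writer match
  leftover writer field: height
  addr.age: paired with writer addr.age (int32 -> int32; writer required)
  leftover writer field: addr.city
  violation R2 at height
  violation R1 at latitude
  violation R1 at zip
  => backward: BREAKING (3)
forward on Device — v1 reading data written by v2:
  role: paired with writer role (Role -> Role; writer optional)
  scores: paired with writer scores (map<string, float32> -> map<string, float32>; writer required)
  addr: paired with writer addr (Geo -> Geo; writer optional)
  balance: paired with writer balance (float32 -> float32; writer required)
  height: no writer match
  leftover writer field: zip
  leftover writer field: latitude
  addr.city: no writer match
  addr.age: paired with writer addr.age (int32 -> int32; writer required)
  violation R1 at height
  violation R2 at latitude
  violation R2 at zip
  => forward: BREAKING (3)

backward: BREAKING [(height, R2), (latitude, R1), (zip, R1)]; forward: BREAKING [(height, R1), (latitude, R2), (zip, R2)]


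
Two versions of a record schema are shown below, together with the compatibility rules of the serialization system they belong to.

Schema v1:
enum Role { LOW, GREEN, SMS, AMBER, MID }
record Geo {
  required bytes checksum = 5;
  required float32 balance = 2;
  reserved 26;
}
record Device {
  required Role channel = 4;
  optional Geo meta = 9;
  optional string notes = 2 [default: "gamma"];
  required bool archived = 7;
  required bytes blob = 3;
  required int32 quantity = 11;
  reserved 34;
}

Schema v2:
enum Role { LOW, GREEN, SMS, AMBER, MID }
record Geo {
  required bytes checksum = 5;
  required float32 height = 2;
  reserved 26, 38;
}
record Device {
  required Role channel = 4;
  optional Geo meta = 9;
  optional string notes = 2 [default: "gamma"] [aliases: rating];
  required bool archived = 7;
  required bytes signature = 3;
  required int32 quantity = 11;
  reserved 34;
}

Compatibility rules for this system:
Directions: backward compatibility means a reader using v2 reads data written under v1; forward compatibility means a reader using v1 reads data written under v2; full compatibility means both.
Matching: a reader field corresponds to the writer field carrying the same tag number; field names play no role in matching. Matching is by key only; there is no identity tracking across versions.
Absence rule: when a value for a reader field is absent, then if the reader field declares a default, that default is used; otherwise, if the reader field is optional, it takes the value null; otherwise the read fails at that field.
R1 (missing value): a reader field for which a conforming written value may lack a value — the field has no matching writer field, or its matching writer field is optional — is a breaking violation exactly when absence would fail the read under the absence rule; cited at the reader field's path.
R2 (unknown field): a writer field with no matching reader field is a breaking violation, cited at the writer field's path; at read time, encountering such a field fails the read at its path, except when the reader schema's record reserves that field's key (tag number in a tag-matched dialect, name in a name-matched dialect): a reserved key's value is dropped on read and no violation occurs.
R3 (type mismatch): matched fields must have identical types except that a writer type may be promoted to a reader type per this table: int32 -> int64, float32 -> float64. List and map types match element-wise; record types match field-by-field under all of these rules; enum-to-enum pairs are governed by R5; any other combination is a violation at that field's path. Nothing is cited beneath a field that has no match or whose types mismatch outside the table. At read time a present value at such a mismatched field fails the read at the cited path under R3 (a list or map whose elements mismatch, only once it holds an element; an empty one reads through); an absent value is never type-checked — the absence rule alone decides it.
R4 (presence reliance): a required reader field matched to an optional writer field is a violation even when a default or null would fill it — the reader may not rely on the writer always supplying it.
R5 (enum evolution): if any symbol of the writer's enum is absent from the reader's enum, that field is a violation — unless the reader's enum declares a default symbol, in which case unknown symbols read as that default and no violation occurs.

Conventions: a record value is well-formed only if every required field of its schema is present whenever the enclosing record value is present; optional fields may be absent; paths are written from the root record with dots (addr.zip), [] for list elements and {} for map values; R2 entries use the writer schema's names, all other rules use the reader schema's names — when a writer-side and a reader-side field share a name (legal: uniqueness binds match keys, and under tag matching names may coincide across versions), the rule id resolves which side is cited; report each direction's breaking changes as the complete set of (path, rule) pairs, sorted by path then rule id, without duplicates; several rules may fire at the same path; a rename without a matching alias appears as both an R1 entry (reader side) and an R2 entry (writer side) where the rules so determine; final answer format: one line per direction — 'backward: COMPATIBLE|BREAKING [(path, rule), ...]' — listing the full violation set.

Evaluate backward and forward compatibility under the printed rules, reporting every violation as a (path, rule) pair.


backward: COMPATIBLE []; forward: COMPATIBLE []

arrows below run writer -> reader for Device
backward for Device (reader v2, writer v1):
  channel: paired with writer channel (Role -> Role; writer required)
  meta: paired with writer meta (Geo -> Geo; writer optional)
  notes: paired with writer notes (string -> string; writer optional)
  archived: paired with writer archived (bool -> bool; writer required)
  signature: paired with writer blob (bytes -> bytes; writer required)
  quantity: paired with writer quantity (int32 -> int32; writer required)
  meta.checksum: paired with writer meta.checksum (bytes -> bytes; writer required)
  meta.height: paired with writer meta.balance (float32 -> float32; writer required)
  => no violations; backward on Device: COMPATIBLE
forward for Device (reader v1, writer v2):
  channel: paired with writer channel (Role -> Role; writer required)
  meta: paired with writer meta (Geo -> Geo; writer optional)
  notes: paired with writer notes (string -> string; writer optional)
  archived: paired with writer archived (bool -> bool; writer required)
  blob: paired with writer signature (bytes -> bytes; writer required)
  quantity: paired with writer quantity (int32 -> int32; writer required)
  meta.checksum: paired with writer meta.checksum (bytes -> bytes; writer required)
  meta.balance: paired with writer meta.height (float32 -> float32; writer required)
  => no violations; forward on Device: COMPATIBLE


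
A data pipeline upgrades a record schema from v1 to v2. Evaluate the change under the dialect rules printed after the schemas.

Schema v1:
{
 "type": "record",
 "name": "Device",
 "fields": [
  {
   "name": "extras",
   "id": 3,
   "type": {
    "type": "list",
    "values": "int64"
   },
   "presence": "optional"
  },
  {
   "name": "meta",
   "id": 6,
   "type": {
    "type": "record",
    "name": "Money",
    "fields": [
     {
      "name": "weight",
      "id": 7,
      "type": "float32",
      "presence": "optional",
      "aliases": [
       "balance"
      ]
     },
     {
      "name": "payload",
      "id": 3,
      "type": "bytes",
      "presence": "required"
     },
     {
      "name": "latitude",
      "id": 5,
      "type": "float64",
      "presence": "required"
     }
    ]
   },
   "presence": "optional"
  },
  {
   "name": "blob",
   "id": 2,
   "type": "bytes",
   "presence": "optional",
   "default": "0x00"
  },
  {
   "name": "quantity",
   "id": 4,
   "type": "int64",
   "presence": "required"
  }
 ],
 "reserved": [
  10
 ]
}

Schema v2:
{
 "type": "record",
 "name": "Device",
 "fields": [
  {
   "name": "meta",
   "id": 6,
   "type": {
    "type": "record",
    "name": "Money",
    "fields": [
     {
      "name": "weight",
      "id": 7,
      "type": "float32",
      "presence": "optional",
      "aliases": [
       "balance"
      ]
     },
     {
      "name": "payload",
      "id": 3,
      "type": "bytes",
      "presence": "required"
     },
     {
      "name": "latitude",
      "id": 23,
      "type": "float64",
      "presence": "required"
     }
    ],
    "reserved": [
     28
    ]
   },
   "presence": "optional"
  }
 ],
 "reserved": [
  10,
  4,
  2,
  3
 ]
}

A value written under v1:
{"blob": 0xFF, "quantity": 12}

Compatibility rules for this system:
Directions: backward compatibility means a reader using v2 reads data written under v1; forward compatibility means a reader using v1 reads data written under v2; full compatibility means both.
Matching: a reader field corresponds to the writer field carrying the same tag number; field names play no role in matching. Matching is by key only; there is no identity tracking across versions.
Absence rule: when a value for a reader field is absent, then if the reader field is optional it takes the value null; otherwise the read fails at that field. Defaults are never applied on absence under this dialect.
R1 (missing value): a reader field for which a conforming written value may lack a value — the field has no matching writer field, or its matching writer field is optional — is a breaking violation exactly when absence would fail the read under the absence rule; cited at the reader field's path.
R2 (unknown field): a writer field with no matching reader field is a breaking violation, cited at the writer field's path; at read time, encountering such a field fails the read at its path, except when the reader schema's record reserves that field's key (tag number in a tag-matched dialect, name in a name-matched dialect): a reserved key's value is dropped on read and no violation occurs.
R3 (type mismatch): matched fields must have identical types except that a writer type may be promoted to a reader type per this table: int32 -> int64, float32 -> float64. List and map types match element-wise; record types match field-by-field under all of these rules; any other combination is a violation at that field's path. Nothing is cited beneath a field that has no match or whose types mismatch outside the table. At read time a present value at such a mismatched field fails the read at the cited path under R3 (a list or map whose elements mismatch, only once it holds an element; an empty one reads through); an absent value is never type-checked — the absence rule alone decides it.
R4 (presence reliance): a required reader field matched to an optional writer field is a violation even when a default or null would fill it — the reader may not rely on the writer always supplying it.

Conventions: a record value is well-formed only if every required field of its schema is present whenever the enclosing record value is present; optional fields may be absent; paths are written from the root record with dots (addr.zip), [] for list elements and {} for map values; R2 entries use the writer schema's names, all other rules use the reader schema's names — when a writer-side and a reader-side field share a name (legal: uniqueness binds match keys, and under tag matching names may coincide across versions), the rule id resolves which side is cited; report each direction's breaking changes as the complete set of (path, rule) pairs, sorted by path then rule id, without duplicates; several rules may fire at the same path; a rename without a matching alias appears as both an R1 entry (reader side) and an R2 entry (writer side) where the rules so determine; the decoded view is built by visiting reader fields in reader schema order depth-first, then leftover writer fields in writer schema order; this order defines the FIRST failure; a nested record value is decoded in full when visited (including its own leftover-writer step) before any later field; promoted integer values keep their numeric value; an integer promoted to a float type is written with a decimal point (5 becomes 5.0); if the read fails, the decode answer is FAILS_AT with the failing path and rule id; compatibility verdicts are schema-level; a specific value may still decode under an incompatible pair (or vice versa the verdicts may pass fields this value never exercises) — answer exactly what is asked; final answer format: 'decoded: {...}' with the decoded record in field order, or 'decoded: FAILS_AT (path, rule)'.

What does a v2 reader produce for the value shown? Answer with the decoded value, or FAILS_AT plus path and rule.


decoded: {"meta": null}

the writer's type comes first in each Device pair
decode (reader v2):
  meta := null (not supplied -> null)
  writer blob: reserved -> dropped
  writer quantity: reserved -> dropped
  => decoded: {"meta": null}
remaining Device differences; none change what is asked:
  field latitude in record Money: tag 5 changed to 23 -> changes Device's schema-level verdicts only — the decode of this value is the same


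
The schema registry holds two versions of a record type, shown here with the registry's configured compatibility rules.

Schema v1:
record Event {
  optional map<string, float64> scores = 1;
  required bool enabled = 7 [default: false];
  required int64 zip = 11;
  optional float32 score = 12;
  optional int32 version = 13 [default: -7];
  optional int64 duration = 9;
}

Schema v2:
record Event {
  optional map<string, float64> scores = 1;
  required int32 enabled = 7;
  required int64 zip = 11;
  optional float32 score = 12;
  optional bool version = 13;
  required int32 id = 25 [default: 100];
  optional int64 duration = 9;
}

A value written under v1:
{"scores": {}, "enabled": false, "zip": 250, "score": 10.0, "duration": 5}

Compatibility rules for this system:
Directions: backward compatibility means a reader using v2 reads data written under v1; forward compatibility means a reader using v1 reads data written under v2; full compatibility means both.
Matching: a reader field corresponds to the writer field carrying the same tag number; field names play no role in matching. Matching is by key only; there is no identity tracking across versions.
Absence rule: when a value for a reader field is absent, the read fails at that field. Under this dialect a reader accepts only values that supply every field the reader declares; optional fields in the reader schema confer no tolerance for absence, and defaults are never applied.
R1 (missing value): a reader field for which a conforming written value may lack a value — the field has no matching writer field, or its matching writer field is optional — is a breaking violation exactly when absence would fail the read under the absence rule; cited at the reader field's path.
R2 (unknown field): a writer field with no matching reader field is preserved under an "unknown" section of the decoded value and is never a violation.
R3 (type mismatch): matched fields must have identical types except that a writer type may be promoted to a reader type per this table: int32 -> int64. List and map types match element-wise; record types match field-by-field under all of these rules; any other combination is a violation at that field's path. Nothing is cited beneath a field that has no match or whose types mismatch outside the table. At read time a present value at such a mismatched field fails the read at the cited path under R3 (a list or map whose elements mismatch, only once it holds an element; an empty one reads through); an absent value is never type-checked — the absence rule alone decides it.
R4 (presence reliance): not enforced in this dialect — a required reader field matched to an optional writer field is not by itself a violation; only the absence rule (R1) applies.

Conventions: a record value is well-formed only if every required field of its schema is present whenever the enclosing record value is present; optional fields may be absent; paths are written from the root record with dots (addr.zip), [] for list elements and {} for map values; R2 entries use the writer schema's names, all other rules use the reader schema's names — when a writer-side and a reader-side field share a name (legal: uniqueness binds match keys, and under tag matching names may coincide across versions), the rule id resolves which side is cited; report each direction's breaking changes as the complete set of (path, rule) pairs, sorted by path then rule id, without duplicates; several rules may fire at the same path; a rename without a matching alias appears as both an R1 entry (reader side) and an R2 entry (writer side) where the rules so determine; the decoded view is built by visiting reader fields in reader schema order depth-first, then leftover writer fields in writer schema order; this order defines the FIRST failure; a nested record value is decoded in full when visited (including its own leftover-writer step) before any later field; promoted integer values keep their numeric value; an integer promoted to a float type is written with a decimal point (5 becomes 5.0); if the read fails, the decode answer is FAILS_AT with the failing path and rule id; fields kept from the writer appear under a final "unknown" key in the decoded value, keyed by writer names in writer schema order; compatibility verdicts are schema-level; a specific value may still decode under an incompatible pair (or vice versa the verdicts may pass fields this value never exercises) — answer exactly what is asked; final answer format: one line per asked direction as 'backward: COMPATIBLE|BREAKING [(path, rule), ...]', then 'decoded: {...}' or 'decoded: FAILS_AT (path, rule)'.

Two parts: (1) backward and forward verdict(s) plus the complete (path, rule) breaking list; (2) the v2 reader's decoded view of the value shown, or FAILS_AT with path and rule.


backward: BREAKING [(duration, R1), (enabled, R3), (id, R1), (score, R1), (scores, R1), (version, R1), (version, R3)]; forward: BREAKING [(duration, R1), (enabled, R3), (score, R1), (scores, R1), (version, R1), (version, R3)]; decoded: FAILS_AT (enabled, R3)

the writer's type comes first in each Event pair
backward for Event (reader v2, writer v1):
  scores: map<string, float64> -> map<string, float64>, writer optional; from scores
  enabled: bool -> int32, writer required; from enabled
  zip: int64 -> int64, writer required; from zip
  score: float32 -> float32, writer optional; from score
  version: int32 -> bool, writer optional; from version
  id has no writer counterpart
  duration: int64 -> int64, writer optional; from duration
  violation R1 at duration
  violation R3 at enabled
  violation R1 at id
  violation R1 at score
  violation R1 at scores
  violation R1 at version
  violation R3 at version
  => backward verdict for Event: BREAKING, 7 violation(s)
forward for Event (reader v1, writer v2):
  scores: map<string, float64> -> map<string, float64>, writer optional; from scores
  enabled: int32 -> bool, writer required; from enabled
  zip: int64 -> int64, writer required; from zip
  score: float32 -> float32, writer optional; from score
  version: bool -> int32, writer optional; from version
  duration: int64 -> int64, writer optional; from duration
  id (writer side), unknown to reader
  violation R1 at duration
  violation R3 at enabled
  violation R1 at score
  violation R1 at scores
  violation R1 at version
  violation R3 at version
  => forward verdict for Event: BREAKING, 6 violation(s)
decoding the Event value with the v2 reader:
  scores := {}
  read fails at enabled under R3
  => FAILS_AT (enabled, R3)
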